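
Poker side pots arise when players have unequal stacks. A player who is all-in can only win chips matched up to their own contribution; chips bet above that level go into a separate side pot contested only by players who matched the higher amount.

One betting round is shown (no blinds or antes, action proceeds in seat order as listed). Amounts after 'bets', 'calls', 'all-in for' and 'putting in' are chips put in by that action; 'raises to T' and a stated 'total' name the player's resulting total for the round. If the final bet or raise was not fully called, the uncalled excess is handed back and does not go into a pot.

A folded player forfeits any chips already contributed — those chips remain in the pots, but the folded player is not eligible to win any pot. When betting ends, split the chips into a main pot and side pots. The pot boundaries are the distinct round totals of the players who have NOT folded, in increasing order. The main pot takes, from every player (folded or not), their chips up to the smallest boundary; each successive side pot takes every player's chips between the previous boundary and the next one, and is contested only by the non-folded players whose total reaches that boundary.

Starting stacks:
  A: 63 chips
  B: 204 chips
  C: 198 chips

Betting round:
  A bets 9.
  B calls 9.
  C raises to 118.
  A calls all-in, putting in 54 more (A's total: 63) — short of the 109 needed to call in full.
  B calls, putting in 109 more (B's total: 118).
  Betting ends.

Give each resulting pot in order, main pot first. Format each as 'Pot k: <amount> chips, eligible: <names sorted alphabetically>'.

Pot 1: 189 chips, eligible: A, B, C
Pot 2: 110 chips, eligible: B, C

Derivation:
Contributions: A=63, B=118, C=118
Pot levels (distinct totals of non-folded players): 63, 118
Layer 1-63: 63 each from A, B, C = 63*3 = 189 chips; eligible A, B, C
Layer 64-118: 55 each from B, C = 55*2 = 110 chips; eligible B, C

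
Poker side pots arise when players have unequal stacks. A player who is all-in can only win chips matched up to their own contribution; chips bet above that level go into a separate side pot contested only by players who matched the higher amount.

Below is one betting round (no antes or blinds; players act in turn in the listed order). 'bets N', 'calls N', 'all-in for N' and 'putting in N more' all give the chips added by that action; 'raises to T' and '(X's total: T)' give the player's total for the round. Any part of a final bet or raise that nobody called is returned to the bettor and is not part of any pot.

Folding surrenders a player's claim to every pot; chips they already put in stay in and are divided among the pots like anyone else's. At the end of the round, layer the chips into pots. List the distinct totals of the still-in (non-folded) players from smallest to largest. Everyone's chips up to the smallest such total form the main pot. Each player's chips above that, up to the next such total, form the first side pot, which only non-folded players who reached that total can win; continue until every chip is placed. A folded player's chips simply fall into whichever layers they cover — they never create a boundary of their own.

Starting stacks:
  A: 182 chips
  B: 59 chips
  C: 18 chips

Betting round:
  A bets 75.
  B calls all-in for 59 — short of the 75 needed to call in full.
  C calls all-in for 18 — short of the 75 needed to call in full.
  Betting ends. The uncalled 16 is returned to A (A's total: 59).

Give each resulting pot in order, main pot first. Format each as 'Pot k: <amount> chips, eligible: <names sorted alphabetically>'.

Contributions (after 16 returned to A): A=59, B=59, C=18
Pot levels (distinct totals of non-folded players): 18, 59
Layer 1-18: 18 each from A, B, C = 18*3 = 54 chips; eligible A, B, C
Layer 19-59: 41 each from A, B = 41*2 = 82 chips; eligible A, B

Pot 1: 54 chips, eligible: A, B, C
Pot 2: 82 chips, eligible: A, B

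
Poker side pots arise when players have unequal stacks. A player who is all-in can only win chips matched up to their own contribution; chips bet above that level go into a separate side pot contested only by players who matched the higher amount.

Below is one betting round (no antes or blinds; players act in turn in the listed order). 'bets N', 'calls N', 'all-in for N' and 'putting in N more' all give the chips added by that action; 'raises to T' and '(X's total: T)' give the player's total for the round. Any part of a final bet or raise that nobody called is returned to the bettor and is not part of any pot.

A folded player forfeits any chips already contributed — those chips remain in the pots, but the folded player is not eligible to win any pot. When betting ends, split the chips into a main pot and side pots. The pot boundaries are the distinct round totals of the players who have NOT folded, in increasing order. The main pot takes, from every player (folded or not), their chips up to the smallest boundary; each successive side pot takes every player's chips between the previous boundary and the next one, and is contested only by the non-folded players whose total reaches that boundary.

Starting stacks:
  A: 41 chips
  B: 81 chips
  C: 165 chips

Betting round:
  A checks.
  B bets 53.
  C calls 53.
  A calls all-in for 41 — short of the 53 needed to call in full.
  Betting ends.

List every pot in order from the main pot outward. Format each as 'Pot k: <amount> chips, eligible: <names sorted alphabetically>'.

Contributions: A=41, B=53, C=53
Pot levels (distinct totals of non-folded players): 41, 53
Layer 1-41: 41 each from A, B, C = 41*3 = 123 chips; eligible A, B, C
Layer 42-53: 12 each from B, C = 12*2 = 24 chips; eligible B, C

Pot 1: 123 chips, eligible: A, B, C
Pot 2: 24 chips, eligible: B, C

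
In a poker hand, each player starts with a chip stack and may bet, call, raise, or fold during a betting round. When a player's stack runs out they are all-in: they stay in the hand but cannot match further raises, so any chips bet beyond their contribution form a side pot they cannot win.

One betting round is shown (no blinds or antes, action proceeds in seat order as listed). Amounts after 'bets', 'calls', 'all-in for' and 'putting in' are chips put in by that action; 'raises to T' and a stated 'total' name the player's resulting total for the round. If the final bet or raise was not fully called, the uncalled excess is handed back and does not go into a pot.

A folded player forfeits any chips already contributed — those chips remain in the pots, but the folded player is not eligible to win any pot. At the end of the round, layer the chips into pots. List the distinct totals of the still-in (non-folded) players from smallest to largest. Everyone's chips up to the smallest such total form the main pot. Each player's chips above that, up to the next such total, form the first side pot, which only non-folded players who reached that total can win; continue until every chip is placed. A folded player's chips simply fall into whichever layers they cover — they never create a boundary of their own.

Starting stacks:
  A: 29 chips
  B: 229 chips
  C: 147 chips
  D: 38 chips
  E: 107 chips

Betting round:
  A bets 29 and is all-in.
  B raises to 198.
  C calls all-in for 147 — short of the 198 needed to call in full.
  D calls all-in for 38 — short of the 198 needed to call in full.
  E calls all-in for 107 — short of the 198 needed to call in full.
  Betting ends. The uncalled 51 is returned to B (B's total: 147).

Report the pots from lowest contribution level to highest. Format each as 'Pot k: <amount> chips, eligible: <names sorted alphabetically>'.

Pot 1: 145 chips, eligible: A, B, C, D, E
Pot 2: 36 chips, eligible: B, C, D, E
Pot 3: 207 chips, eligible: B, C, E
Pot 4: 80 chips, eligible: B, C

Derivation:
Contributions (after 51 returned to B): A=29, B=147, C=147, D=38, E=107
Pot levels (distinct totals of non-folded players): 29, 38, 107, 147
Layer 1-29: 29 each from A, B, C, D, E = 29*5 = 145 chips; eligible A, B, C, D, E
Layer 30-38: 9 each from B, C, D, E = 9*4 = 36 chips; eligible B, C, D, E
Layer 39-107: 69 each from B, C, E = 69*3 = 207 chips; eligible B, C, E
Layer 108-147: 40 each from B, C = 40*2 = 80 chips; eligible B, C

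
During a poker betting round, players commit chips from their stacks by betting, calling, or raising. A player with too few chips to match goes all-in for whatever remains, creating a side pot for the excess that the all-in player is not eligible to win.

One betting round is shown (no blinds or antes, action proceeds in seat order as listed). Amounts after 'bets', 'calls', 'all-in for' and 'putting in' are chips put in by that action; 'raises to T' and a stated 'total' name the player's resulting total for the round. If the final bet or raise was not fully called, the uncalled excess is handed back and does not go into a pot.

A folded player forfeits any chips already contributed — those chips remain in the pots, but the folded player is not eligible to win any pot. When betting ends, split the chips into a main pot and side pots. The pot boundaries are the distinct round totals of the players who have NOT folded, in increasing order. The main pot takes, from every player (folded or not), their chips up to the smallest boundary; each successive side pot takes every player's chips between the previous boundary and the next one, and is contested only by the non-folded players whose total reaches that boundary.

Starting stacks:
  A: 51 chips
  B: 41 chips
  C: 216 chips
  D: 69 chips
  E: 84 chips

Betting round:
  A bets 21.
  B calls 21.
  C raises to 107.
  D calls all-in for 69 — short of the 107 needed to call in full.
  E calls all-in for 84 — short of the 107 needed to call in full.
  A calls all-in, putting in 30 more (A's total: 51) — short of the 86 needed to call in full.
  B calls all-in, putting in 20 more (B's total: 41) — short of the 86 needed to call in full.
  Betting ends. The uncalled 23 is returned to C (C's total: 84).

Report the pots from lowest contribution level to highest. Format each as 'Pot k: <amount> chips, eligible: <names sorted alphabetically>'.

Contributions (after 23 returned to C): A=51, B=41, C=84, D=69, E=84
Pot levels (distinct totals of non-folded players): 41, 51, 69, 84
Layer 1-41: 41 each from A, B, C, D, E = 41*5 = 205 chips; eligible A, B, C, D, E
Layer 42-51: 10 each from A, C, D, E = 10*4 = 40 chips; eligible A, C, D, E
Layer 52-69: 18 each from C, D, E = 18*3 = 54 chips; eligible C, D, E
Layer 70-84: 15 each from C, E = 15*2 = 30 chips; eligible C, E

Pot 1: 205 chips, eligible: A, B, C, D, E
Pot 2: 40 chips, eligible: A, C, D, E
Pot 3: 54 chips, eligible: C, D, E
Pot 4: 30 chips, eligible: C, E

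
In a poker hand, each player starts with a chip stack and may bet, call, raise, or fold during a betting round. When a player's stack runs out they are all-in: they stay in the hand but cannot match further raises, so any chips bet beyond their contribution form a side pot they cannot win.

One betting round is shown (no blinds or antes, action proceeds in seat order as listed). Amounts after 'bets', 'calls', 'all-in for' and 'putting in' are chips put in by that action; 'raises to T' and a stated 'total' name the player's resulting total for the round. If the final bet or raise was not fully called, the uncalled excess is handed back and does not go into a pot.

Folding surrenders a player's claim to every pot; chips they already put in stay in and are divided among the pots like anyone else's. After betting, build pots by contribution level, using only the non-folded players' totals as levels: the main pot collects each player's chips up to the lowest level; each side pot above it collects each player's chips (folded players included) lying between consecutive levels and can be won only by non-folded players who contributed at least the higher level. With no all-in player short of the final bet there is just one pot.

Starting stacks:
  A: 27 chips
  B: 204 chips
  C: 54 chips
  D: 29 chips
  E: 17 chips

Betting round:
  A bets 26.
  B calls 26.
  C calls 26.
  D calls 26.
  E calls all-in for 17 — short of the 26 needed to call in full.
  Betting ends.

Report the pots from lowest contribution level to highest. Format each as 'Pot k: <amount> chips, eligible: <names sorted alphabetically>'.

Contributions: A=26, B=26, C=26, D=26, E=17
Pot levels (distinct totals of non-folded players): 17, 26
Layer 1-17: 17 each from A, B, C, D, E = 17*5 = 85 chips; eligible A, B, C, D, E
Layer 18-26: 9 each from A, B, C, D = 9*4 = 36 chips; eligible A, B, C, D

Pot 1: 85 chips, eligible: A, B, C, D, E
Pot 2: 36 chips, eligible: A, B, C, D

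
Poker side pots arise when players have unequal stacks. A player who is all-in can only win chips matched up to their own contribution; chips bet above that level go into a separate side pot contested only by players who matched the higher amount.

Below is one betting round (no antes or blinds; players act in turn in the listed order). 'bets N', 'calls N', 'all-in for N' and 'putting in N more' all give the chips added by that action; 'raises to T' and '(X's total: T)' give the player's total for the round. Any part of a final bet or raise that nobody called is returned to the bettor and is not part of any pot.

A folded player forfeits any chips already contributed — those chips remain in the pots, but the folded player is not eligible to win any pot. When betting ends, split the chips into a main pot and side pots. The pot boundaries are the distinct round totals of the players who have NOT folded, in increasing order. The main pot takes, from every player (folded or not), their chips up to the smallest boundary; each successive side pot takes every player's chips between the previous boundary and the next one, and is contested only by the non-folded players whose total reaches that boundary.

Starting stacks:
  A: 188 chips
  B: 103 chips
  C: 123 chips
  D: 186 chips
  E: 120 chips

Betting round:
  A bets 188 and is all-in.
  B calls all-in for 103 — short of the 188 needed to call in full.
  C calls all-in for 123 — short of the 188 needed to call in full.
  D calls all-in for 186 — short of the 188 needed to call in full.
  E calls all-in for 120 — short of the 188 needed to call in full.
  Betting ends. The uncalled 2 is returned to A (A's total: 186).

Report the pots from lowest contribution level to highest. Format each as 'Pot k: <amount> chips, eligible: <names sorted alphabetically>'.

Pot 1: 515 chips, eligible: A, B, C, D, E
Pot 2: 68 chips, eligible: A, C, D, E
Pot 3: 9 chips, eligible: A, C, D
Pot 4: 126 chips, eligible: A, D

Derivation:
Contributions (after 2 returned to A): A=186, B=103, C=123, D=186, E=120
Pot levels (distinct totals of non-folded players): 103, 120, 123, 186
Layer 1-103: 103 each from A, B, C, D, E = 103*5 = 515 chips; eligible A, B, C, D, E
Layer 104-120: 17 each from A, C, D, E = 17*4 = 68 chips; eligible A, C, D, E
Layer 121-123: 3 each from A, C, D = 3*3 = 9 chips; eligible A, C, D
Layer 124-186: 63 each from A, D = 63*2 = 126 chips; eligible A, D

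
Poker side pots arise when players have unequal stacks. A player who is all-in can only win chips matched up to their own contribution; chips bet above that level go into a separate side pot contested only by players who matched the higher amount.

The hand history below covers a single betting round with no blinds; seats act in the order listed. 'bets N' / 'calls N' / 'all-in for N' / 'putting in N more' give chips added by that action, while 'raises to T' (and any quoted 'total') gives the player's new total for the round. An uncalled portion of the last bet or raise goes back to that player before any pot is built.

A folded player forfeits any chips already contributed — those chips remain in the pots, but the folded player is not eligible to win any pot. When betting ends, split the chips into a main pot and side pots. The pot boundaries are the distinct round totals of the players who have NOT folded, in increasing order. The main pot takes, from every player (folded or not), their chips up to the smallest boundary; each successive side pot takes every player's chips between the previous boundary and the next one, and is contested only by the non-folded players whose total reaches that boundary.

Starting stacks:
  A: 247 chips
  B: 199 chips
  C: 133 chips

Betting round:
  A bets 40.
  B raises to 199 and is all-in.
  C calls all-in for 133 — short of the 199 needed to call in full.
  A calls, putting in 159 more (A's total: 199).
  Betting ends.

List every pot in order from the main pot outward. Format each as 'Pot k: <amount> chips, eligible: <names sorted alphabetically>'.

Pot 1: 399 chips, eligible: A, B, C
Pot 2: 132 chips, eligible: A, B

Derivation:
Contributions: A=199, B=199, C=133
Pot levels (distinct totals of non-folded players): 133, 199
Layer 1-133: 133 each from A, B, C = 133*3 = 399 chips; eligible A, B, C
Layer 134-199: 66 each from A, B = 66*2 = 132 chips; eligible A, B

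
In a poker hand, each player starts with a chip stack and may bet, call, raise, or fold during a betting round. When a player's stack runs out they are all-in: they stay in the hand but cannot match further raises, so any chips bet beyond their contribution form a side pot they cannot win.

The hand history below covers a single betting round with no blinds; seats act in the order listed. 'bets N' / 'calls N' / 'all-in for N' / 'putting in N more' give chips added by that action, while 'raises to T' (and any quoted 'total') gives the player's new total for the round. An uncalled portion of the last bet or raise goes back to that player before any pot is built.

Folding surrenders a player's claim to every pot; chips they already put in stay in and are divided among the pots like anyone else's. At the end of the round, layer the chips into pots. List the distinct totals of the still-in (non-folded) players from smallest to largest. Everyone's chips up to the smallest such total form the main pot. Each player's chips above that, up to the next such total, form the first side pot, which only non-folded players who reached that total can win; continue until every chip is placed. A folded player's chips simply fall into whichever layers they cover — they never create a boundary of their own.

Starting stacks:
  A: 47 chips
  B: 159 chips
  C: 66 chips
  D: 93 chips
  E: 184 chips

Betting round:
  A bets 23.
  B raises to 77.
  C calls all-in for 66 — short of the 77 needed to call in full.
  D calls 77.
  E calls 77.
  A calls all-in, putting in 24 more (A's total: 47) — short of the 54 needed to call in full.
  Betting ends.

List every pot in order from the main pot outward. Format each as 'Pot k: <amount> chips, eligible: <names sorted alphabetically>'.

Contributions: A=47, B=77, C=66, D=77, E=77
Pot levels (distinct totals of non-folded players): 47, 66, 77
Layer 1-47: 47 each from A, B, C, D, E = 47*5 = 235 chips; eligible A, B, C, D, E
Layer 48-66: 19 each from B, C, D, E = 19*4 = 76 chips; eligible B, C, D, E
Layer 67-77: 11 each from B, D, E = 11*3 = 33 chips; eligible B, D, E

Pot 1: 235 chips, eligible: A, B, C, D, E
Pot 2: 76 chips, eligible: B, C, D, E
Pot 3: 33 chips, eligible: B, D, E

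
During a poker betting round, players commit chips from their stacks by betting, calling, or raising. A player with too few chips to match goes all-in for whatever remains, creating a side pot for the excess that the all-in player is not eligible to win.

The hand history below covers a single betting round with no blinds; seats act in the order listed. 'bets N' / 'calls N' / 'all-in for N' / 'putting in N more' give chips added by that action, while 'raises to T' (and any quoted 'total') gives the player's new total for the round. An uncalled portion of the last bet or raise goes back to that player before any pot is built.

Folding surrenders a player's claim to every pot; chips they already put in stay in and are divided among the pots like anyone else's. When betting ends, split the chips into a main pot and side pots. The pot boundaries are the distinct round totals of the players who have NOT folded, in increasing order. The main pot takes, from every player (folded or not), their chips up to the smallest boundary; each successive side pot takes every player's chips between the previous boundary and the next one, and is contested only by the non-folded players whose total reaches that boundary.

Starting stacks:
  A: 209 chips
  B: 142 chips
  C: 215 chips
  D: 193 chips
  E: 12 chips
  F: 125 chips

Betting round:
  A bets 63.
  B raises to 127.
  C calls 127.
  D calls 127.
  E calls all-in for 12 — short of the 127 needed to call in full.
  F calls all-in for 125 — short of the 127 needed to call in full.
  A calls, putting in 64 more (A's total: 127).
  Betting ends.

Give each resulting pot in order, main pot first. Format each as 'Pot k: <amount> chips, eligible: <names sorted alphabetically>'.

Pot 1: 72 chips, eligible: A, B, C, D, E, F
Pot 2: 565 chips, eligible: A, B, C, D, F
Pot 3: 8 chips, eligible: A, B, C, D

Derivation:
Contributions: A=127, B=127, C=127, D=127, E=12, F=125
Pot levels (distinct totals of non-folded players): 12, 125, 127
Layer 1-12: 12 each from A, B, C, D, E, F = 12*6 = 72 chips; eligible A, B, C, D, E, F
Layer 13-125: 113 each from A, B, C, D, F = 113*5 = 565 chips; eligible A, B, C, D, F
Layer 126-127: 2 each from A, B, C, D = 2*4 = 8 chips; eligible A, B, C, D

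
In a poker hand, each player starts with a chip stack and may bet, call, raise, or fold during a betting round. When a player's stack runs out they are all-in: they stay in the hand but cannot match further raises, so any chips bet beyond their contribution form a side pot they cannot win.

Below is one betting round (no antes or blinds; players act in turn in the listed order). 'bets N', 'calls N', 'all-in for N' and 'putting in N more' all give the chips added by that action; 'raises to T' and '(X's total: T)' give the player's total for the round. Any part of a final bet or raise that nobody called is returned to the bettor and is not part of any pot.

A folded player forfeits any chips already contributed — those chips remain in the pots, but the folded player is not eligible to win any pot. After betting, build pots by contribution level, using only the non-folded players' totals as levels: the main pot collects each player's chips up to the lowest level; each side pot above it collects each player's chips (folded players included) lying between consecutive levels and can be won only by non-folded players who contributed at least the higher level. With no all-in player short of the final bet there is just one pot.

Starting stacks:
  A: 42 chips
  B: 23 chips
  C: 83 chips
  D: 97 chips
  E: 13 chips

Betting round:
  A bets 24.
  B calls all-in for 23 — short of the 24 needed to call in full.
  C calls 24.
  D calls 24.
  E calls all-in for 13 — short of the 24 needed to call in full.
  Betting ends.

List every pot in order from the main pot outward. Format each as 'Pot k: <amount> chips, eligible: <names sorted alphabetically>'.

Pot 1: 65 chips, eligible: A, B, C, D, E
Pot 2: 40 chips, eligible: A, B, C, D
Pot 3: 3 chips, eligible: A, C, D

Derivation:
Contributions: A=24, B=23, C=24, D=24, E=13
Pot levels (distinct totals of non-folded players): 13, 23, 24
Layer 1-13: 13 each from A, B, C, D, E = 13*5 = 65 chips; eligible A, B, C, D, E
Layer 14-23: 10 each from A, B, C, D = 10*4 = 40 chips; eligible A, B, C, D
Layer 24-24: 1 each from A, C, D = 1*3 = 3 chips; eligible A, C, D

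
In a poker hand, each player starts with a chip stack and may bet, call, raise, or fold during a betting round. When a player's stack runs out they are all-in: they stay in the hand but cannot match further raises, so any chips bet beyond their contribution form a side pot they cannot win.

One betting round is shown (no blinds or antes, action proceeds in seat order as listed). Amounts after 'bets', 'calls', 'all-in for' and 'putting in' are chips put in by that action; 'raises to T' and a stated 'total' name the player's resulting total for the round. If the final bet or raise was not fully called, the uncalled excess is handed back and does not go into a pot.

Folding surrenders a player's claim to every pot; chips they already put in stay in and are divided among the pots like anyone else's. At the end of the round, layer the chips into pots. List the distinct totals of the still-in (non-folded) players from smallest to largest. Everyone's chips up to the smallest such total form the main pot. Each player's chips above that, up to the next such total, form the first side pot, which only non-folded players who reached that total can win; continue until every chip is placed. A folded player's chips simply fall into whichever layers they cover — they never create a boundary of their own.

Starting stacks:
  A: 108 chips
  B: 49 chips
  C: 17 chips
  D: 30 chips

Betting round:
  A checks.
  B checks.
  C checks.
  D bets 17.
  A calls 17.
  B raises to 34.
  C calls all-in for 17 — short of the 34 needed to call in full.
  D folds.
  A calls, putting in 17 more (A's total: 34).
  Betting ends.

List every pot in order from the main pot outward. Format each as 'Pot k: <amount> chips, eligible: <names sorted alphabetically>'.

Contributions: A=34, B=34, C=17, D=17
Folded: D
Pot levels (distinct totals of non-folded players): 17, 34
Layer 1-17: 17 each from A, B, C, D = 17*4 = 68 chips; eligible A, B, C
Layer 18-34: 17 each from A, B = 17*2 = 34 chips; eligible A, B

Pot 1: 68 chips, eligible: A, B, C
Pot 2: 34 chips, eligible: A, B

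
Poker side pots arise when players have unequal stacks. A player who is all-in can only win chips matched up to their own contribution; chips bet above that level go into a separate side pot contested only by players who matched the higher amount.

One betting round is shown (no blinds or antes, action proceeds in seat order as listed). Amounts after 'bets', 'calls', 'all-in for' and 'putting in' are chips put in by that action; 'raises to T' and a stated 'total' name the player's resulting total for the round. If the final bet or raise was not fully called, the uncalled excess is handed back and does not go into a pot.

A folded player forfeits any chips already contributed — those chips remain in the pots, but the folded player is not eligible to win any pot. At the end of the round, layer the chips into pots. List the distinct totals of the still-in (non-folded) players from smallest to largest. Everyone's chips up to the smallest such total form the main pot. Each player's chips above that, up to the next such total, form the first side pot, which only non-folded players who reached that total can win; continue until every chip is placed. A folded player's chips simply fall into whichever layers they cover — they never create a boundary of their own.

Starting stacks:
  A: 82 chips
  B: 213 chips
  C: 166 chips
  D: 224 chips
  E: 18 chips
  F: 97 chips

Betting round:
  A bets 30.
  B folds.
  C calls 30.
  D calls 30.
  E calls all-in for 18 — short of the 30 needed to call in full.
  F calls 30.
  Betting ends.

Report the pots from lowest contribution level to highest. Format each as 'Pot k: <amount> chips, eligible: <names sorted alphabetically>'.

Pot 1: 90 chips, eligible: A, C, D, E, F
Pot 2: 48 chips, eligible: A, C, D, F

Derivation:
Contributions: A=30, C=30, D=30, E=18, F=30
Folded: B
Pot levels (distinct totals of non-folded players): 18, 30
Layer 1-18: 18 each from A, C, D, E, F = 18*5 = 90 chips; eligible A, C, D, E, F
Layer 19-30: 12 each from A, C, D, F = 12*4 = 48 chips; eligible A, C, D, F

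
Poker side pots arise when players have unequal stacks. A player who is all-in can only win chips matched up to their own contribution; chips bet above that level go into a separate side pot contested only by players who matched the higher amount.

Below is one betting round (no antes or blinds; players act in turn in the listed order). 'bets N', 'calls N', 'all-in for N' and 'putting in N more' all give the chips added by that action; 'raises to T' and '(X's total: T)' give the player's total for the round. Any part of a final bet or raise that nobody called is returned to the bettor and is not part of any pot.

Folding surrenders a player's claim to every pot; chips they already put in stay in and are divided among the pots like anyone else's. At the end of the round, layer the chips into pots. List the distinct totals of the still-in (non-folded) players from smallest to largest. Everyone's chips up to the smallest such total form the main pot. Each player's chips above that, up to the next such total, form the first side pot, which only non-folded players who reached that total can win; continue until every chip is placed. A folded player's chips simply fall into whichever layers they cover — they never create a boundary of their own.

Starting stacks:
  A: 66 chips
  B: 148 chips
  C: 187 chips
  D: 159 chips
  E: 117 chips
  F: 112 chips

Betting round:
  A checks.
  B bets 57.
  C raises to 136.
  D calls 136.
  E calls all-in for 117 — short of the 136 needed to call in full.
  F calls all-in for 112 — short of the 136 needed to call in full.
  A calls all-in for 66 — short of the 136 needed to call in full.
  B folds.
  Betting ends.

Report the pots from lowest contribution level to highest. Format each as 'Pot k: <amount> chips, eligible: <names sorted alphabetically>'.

Pot 1: 387 chips, eligible: A, C, D, E, F
Pot 2: 184 chips, eligible: C, D, E, F
Pot 3: 15 chips, eligible: C, D, E
Pot 4: 38 chips, eligible: C, D

Derivation:
Contributions: A=66, B=57, C=136, D=136, E=117, F=112
Folded: B
Pot levels (distinct totals of non-folded players): 66, 112, 117, 136
Layer 1-66: A 66 + B 57 + C 66 + D 66 + E 66 + F 66 = 387 chips; eligible A, C, D, E, F
Layer 67-112: 46 each from C, D, E, F = 46*4 = 184 chips; eligible C, D, E, F
Layer 113-117: 5 each from C, D, E = 5*3 = 15 chips; eligible C, D, E
Layer 118-136: 19 each from C, D = 19*2 = 38 chips; eligible C, D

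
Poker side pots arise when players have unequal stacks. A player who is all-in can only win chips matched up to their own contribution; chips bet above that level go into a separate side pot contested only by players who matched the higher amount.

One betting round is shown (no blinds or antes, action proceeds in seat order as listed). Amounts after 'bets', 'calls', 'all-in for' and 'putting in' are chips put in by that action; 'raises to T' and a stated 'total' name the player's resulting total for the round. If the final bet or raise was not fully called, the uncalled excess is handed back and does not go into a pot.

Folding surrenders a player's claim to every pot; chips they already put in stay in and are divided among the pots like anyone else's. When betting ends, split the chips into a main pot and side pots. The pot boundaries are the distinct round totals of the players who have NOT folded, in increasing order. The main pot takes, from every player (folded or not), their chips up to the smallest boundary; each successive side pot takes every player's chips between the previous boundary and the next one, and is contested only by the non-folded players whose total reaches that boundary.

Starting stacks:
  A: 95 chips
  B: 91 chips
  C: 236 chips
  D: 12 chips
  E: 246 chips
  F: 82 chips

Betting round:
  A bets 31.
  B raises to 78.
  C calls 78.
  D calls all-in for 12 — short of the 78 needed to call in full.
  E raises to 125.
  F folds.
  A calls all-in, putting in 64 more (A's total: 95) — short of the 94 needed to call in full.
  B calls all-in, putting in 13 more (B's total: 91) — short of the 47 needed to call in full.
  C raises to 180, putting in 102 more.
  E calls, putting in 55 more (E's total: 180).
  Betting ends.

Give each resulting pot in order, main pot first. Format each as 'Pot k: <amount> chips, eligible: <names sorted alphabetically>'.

Contributions: A=95, B=91, C=180, D=12, E=180
Folded: F
Pot levels (distinct totals of non-folded players): 12, 91, 95, 180
Layer 1-12: 12 each from A, B, C, D, E = 12*5 = 60 chips; eligible A, B, C, D, E
Layer 13-91: 79 each from A, B, C, E = 79*4 = 316 chips; eligible A, B, C, E
Layer 92-95: 4 each from A, C, E = 4*3 = 12 chips; eligible A, C, E
Layer 96-180: 85 each from C, E = 85*2 = 170 chips; eligible C, E

Pot 1: 60 chips, eligible: A, B, C, D, E
Pot 2: 316 chips, eligible: A, B, C, E
Pot 3: 12 chips, eligible: A, C, E
Pot 4: 170 chips, eligible: C, E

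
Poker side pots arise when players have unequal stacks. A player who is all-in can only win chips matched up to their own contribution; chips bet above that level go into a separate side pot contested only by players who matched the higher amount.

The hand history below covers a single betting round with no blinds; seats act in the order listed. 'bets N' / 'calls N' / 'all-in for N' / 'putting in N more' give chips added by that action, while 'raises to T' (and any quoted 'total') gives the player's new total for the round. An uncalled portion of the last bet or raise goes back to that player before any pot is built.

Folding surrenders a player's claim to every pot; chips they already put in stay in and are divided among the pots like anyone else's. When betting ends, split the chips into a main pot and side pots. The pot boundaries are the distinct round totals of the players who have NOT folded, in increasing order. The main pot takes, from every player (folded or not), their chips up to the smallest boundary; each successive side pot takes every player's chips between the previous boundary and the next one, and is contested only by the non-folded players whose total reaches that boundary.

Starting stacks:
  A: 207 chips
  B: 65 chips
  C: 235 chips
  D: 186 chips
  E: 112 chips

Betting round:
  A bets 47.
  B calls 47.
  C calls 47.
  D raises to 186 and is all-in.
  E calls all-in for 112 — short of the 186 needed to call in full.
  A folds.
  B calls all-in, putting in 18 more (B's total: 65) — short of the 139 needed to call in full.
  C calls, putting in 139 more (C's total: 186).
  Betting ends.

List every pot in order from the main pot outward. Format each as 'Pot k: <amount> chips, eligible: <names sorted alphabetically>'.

Pot 1: 307 chips, eligible: B, C, D, E
Pot 2: 141 chips, eligible: C, D, E
Pot 3: 148 chips, eligible: C, D

Derivation:
Contributions: A=47, B=65, C=186, D=186, E=112
Folded: A
Pot levels (distinct totals of non-folded players): 65, 112, 186
Layer 1-65: A 47 + B 65 + C 65 + D 65 + E 65 = 307 chips; eligible B, C, D, E
Layer 66-112: 47 each from C, D, E = 47*3 = 141 chips; eligible C, D, E
Layer 113-186: 74 each from C, D = 74*2 = 148 chips; eligible C, D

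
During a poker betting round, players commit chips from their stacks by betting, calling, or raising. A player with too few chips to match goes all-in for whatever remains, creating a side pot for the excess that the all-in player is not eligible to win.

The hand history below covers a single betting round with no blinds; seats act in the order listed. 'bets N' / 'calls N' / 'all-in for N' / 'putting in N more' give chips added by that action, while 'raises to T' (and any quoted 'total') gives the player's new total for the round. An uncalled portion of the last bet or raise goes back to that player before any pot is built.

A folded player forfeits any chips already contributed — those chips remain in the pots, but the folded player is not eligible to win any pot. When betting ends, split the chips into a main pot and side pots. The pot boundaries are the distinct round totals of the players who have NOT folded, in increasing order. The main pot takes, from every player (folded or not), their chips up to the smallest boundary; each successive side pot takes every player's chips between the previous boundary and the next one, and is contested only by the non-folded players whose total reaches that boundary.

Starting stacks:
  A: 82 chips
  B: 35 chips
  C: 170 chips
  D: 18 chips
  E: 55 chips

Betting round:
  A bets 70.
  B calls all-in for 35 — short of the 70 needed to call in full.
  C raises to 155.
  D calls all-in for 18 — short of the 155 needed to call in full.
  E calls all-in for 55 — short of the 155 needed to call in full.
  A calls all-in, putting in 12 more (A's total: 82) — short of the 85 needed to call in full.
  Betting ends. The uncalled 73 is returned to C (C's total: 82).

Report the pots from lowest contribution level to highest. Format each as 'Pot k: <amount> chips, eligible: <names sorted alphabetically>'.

Pot 1: 90 chips, eligible: A, B, C, D, E
Pot 2: 68 chips, eligible: A, B, C, E
Pot 3: 60 chips, eligible: A, C, E
Pot 4: 54 chips, eligible: A, C

Derivation:
Contributions (after 73 returned to C): A=82, B=35, C=82, D=18, E=55
Pot levels (distinct totals of non-folded players): 18, 35, 55, 82
Layer 1-18: 18 each from A, B, C, D, E = 18*5 = 90 chips; eligible A, B, C, D, E
Layer 19-35: 17 each from A, B, C, E = 17*4 = 68 chips; eligible A, B, C, E
Layer 36-55: 20 each from A, C, E = 20*3 = 60 chips; eligible A, C, E
Layer 56-82: 27 each from A, C = 27*2 = 54 chips; eligible A, C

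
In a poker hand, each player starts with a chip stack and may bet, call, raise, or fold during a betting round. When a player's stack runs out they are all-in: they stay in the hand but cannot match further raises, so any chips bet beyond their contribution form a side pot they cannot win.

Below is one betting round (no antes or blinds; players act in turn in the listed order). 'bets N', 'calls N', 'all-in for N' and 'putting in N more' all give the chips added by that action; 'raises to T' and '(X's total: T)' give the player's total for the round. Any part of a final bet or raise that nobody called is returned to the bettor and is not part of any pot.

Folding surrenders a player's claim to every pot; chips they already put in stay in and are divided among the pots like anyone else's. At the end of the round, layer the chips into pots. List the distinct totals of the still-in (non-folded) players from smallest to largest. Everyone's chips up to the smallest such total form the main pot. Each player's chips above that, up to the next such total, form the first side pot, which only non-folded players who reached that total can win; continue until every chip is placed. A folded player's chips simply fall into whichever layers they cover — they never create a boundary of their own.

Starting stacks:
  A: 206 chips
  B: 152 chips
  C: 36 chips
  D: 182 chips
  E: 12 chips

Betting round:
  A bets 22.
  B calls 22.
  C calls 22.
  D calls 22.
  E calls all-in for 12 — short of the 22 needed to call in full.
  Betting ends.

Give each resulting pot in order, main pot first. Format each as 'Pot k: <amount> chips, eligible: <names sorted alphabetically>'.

Contributions: A=22, B=22, C=22, D=22, E=12
Pot levels (distinct totals of non-folded players): 12, 22
Layer 1-12: 12 each from A, B, C, D, E = 12*5 = 60 chips; eligible A, B, C, D, E
Layer 13-22: 10 each from A, B, C, D = 10*4 = 40 chips; eligible A, B, C, D

Pot 1: 60 chips, eligible: A, B, C, D, E
Pot 2: 40 chips, eligible: A, B, C, D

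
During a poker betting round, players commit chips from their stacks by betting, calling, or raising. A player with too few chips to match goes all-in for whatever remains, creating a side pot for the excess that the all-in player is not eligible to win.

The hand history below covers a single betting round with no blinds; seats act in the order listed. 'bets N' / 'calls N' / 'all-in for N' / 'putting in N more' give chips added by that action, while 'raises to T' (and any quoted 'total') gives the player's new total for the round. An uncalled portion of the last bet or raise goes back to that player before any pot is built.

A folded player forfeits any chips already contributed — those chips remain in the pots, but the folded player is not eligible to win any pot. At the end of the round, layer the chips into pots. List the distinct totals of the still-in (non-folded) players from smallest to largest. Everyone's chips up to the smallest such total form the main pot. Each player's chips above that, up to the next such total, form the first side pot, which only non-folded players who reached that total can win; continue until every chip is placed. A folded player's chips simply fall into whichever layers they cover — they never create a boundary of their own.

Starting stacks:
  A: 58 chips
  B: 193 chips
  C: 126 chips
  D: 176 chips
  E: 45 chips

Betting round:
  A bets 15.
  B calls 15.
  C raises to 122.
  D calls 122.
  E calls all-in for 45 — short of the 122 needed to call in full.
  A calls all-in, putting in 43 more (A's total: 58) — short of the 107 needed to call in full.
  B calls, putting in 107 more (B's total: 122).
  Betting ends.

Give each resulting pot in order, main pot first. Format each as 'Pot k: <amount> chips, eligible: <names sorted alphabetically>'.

Contributions: A=58, B=122, C=122, D=122, E=45
Pot levels (distinct totals of non-folded players): 45, 58, 122
Layer 1-45: 45 each from A, B, C, D, E = 45*5 = 225 chips; eligible A, B, C, D, E
Layer 46-58: 13 each from A, B, C, D = 13*4 = 52 chips; eligible A, B, C, D
Layer 59-122: 64 each from B, C, D = 64*3 = 192 chips; eligible B, C, D

Pot 1: 225 chips, eligible: A, B, C, D, E
Pot 2: 52 chips, eligible: A, B, C, D
Pot 3: 192 chips, eligible: B, C, D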